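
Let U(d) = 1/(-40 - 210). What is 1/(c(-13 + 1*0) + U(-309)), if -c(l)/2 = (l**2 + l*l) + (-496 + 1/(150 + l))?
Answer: 34250/10822363 ≈ 0.0031647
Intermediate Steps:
U(d) = -1/250 (U(d) = 1/(-250) = -1/250)
c(l) = 992 - 4*l**2 - 2/(150 + l) (c(l) = -2*((l**2 + l*l) + (-496 + 1/(150 + l))) = -2*((l**2 + l**2) + (-496 + 1/(150 + l))) = -2*(2*l**2 + (-496 + 1/(150 + l))) = -2*(-496 + 1/(150 + l) + 2*l**2) = 992 - 4*l**2 - 2/(150 + l))
1/(c(-13 + 1*0) + U(-309)) = 1/(2*(74399 - 300*(-13 + 1*0)**2 - 2*(-13 + 1*0)**3 + 496*(-13 + 1*0))/(150 + (-13 + 1*0)) - 1/250) = 1/(2*(74399 - 300*(-13 + 0)**2 - 2*(-13 + 0)**3 + 496*(-13 + 0))/(150 + (-13 + 0)) - 1/250) = 1/(2*(74399 - 300*(-13)**2 - 2*(-13)**3 + 496*(-13))/(150 - 13) - 1/250) = 1/(2*(74399 - 300*169 - 2*(-2197) - 6448)/137 - 1/250) = 1/(2*(1/137)*(74399 - 50700 + 4394 - 6448) - 1/250) = 1/(2*(1/137)*21645 - 1/250) = 1/(43290/137 - 1/250) = 1/(10822363/34250) = 34250/10822363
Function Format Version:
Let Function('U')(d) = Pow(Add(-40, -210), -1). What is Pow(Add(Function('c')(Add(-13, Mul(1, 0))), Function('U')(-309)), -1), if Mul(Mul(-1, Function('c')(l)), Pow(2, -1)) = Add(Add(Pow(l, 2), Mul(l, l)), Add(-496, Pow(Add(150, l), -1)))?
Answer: Rational(34250, 10822363) ≈ 0.0031647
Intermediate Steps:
Function('U')(d) = Rational(-1, 250) (Function('U')(d) = Pow(-250, -1) = Rational(-1, 250))
Function('c')(l) = Add(992, Mul(-4, Pow(l, 2)), Mul(-2, Pow(Add(150, l), -1))) (Function('c')(l) = Mul(-2, Add(Add(Pow(l, 2), Mul(l, l)), Add(-496, Pow(Add(150, l), -1)))) = Mul(-2, Add(Add(Pow(l, 2), Pow(l, 2)), Add(-496, Pow(Add(150, l), -1)))) = Mul(-2, Add(Mul(2, Pow(l, 2)), Add(-496, Pow(Add(150, l), -1)))) = Mul(-2, Add(-496, Pow(Add(150, l), -1), Mul(2, Pow(l, 2)))) = Add(992, Mul(-4, Pow(l, 2)), Mul(-2, Pow(Add(150, l), -1))))
Pow(Add(Function('c')(Add(-13, Mul(1, 0))), Function('U')(-309)), -1) = Pow(Add(Mul(2, Pow(Add(150, Add(-13, Mul(1, 0))), -1), Add(74399, Mul(-300, Pow(Add(-13, Mul(1, 0)), 2)), Mul(-2, Pow(Add(-13, Mul(1, 0)), 3)), Mul(496, Add(-13, Mul(1, 0))))), Rational(-1, 250)), -1) = Pow(Add(Mul(2, Pow(Add(150, Add(-13, 0)), -1), Add(74399, Mul(-300, Pow(Add(-13, 0), 2)), Mul(-2, Pow(Add(-13, 0), 3)), Mul(496, Add(-13, 0)))), Rational(-1, 250)), -1) = Pow(Add(Mul(2, Pow(Add(150, -13), -1), Add(74399, Mul(-300, Pow(-13, 2)), Mul(-2, Pow(-13, 3)), Mul(496, -13))), Rational(-1, 250)), -1) = Pow(Add(Mul(2, Pow(137, -1), Add(74399, Mul(-300, 169), Mul(-2, -2197), -6448)), Rational(-1, 250)), -1) = Pow(Add(Mul(2, Rational(1, 137), Add(74399, -50700, 4394, -6448)), Rational(-1, 250)), -1) = Pow(Add(Mul(2, Rational(1, 137), 21645), Rational(-1, 250)), -1) = Pow(Add(Rational(43290, 137), Rational(-1, 250)), -1) = Pow(Rational(10822363, 34250), -1) = Rational(34250, 10822363)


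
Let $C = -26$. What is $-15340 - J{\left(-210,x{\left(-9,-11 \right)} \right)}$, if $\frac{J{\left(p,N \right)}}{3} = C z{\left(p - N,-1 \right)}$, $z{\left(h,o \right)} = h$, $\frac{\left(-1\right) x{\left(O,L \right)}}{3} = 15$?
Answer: $-28210$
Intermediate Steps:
$x{\left(O,L \right)} = -45$ ($x{\left(O,L \right)} = \left(-3\right) 15 = -45$)
$J{\left(p,N \right)} = - 78 p + 78 N$ ($J{\left(p,N \right)} = 3 \left(- 26 \left(p - N\right)\right) = 3 \left(- 26 p + 26 N\right) = - 78 p + 78 N$)
$-15340 - J{\left(-210,x{\left(-9,-11 \right)} \right)} = -15340 - \left(\left(-78\right) \left(-210\right) + 78 \left(-45\right)\right) = -15340 - \left(16380 - 3510\right) = -15340 - 12870 = -28210$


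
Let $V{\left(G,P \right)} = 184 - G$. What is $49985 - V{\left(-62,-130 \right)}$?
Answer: $49739$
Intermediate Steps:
$49985 - V{\left(-62,-130 \right)} = 49985 - \left(184 - -62\right) = 49985 - \left(184 + 62\right) = 49985 - 246 = 49739$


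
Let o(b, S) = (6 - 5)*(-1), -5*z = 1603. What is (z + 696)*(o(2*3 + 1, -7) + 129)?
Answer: 240256/5 ≈ 48051.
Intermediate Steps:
z = -1603/5 (z = -⅕*1603 = -1603/5 ≈ -320.60)
o(b, S) = -1 (o(b, S) = 1*(-1) = -1)
(z + 696)*(o(2*3 + 1, -7) + 129) = (-1603/5 + 696)*(-1 + 129) = (1877/5)*128 = 240256/5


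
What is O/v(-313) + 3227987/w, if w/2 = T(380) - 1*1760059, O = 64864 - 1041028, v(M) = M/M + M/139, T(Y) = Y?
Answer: 79588308221205/102061382 ≈ 7.7981e+5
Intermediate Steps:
v(M) = 1 + M/139 (v(M) = 1 + M*(1/139) = 1 + M/139)
O = -976164
w = -3519358 (w = 2*(380 - 1*1760059) = 2*(380 - 1760059) = 2*(-1759679) = -3519358)
O/v(-313) + 3227987/w = -976164/(1 + (1/139)*(-313)) + 3227987/(-3519358) = -976164/(1 - 313/139) + 3227987*(-1/3519358) = -976164/(-174/139) - 3227987/3519358 = -976164*(-139/174) - 3227987/3519358 = 22614466/29 - 3227987/3519358 = 79588308221205/102061382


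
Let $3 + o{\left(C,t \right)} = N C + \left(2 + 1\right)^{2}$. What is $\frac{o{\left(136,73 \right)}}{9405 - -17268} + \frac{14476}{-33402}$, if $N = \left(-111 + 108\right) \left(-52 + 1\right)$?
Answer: $\frac{51518480}{148488591} \approx 0.34695$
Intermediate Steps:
$N = 153$ ($N = \left(-3\right) \left(-51\right) = 153$)
$o{\left(C,t \right)} = 6 + 153 C$ ($o{\left(C,t \right)} = -3 + \left(153 C + \left(2 + 1\right)^{2}\right) = -3 + \left(153 C + 3^{2}\right) = -3 + \left(153 C + 9\right) = -3 + \left(9 + 153 C\right) = 6 + 153 C$)
$\frac{o{\left(136,73 \right)}}{9405 - -17268} + \frac{14476}{-33402} = \frac{6 + 153 \cdot 136}{9405 - -17268} + \frac{14476}{-33402} = \frac{6 + 20808}{9405 + 17268} + 14476 \left(- \frac{1}{33402}\right) = \frac{20814}{26673} - \frac{7238}{16701} = 20814 \cdot \frac{1}{26673} - \frac{7238}{16701} = \frac{6938}{8891} - \frac{7238}{16701} = \frac{51518480}{148488591}$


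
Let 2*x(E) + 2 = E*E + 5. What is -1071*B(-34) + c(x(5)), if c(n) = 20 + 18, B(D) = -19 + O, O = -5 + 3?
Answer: 22529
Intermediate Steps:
O = -2
x(E) = 3/2 + E²/2 (x(E) = -1 + (E*E + 5)/2 = -1 + (E² + 5)/2 = -1 + (5 + E²)/2 = -1 + (5/2 + E²/2) = 3/2 + E²/2)
B(D) = -21 (B(D) = -19 - 2 = -21)
c(n) = 38
-1071*B(-34) + c(x(5)) = -1071*(-21) + 38 = 22491 + 38 = 22529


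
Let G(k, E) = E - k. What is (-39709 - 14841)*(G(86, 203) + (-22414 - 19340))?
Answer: 2271298350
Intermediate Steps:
(-39709 - 14841)*(G(86, 203) + (-22414 - 19340)) = (-39709 - 14841)*((203 - 1*86) + (-22414 - 19340)) = -54550*((203 - 86) - 41754) = -54550*(117 - 41754) = -54550*(-41637) = 2271298350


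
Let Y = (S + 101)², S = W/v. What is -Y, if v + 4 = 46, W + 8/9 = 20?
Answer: -367680625/35721 ≈ -10293.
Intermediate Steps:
W = 172/9 (W = -8/9 + 20 = 172/9 ≈ 19.111)
v = 42 (v = -4 + 46 = 42)
S = 86/189 (S = (172/9)/42 = (172/9)*(1/42) = 86/189 ≈ 0.45503)
Y = 367680625/35721 (Y = (86/189 + 101)² = (19175/189)² = 367680625/35721 ≈ 10293.)
-Y = -1*367680625/35721 = -367680625/35721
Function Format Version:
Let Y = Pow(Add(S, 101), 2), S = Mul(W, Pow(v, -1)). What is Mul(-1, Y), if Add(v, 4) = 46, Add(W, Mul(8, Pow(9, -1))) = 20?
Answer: Rational(-367680625, 35721) ≈ -10293.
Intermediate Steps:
W = Rational(172, 9) (W = Add(Rational(-8, 9), 20) = Rational(172, 9) ≈ 19.111)
v = 42 (v = Add(-4, 46) = 42)
S = Rational(86, 189) (S = Mul(Rational(172, 9), Pow(42, -1)) = Mul(Rational(172, 9), Rational(1, 42)) = Rational(86, 189) ≈ 0.45503)
Y = Rational(367680625, 35721) (Y = Pow(Add(Rational(86, 189), 101), 2) = Pow(Rational(19175, 189), 2) = Rational(367680625, 35721) ≈ 10293.)
Mul(-1, Y) = Mul(-1, Rational(367680625, 35721)) = Rational(-367680625, 35721)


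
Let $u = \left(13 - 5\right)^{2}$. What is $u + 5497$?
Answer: $5561$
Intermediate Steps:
$u = 64$ ($u = 8^{2} = 64$)
$u + 5497 = 64 + 5497 = 5561$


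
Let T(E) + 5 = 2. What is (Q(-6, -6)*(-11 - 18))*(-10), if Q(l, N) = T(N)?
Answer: -870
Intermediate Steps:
T(E) = -3 (T(E) = -5 + 2 = -3)
Q(l, N) = -3
(Q(-6, -6)*(-11 - 18))*(-10) = -3*(-11 - 18)*(-10) = -3*(-29)*(-10) = 87*(-10) = -870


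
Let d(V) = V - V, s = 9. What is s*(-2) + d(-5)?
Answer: -18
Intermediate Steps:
d(V) = 0
s*(-2) + d(-5) = 9*(-2) + 0 = -18 + 0 = -18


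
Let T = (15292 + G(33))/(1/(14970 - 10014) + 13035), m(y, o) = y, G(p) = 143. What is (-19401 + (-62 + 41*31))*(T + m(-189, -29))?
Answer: 220726815453648/64601461 ≈ 3.4167e+6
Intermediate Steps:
T = 76495860/64601461 (T = (15292 + 143)/(1/(14970 - 10014) + 13035) = 15435/(1/4956 + 13035) = 15435/(64601461/4956) = 15435*(4956/64601461) = 76495860/64601461 ≈ 1.1841)
(-19401 + (-62 + 41*31))*(T + m(-189, -29)) = (-19401 + (-62 + 41*31))*(76495860/64601461 - 189) = (-19401 + (-62 + 1271))*(-12133180269/64601461) = (-19401 + 1209)*(-12133180269/64601461) = -18192*(-12133180269/64601461) = 220726815453648/64601461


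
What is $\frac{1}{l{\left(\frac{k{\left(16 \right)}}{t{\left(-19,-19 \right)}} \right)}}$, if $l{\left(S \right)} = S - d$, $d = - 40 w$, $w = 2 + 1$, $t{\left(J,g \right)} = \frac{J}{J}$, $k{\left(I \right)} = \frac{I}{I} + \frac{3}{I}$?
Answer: $\frac{16}{1939} \approx 0.0082517$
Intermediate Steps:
$k{\left(I \right)} = 1 + \frac{3}{I}$
$t{\left(J,g \right)} = 1$
$w = 3$
$d = -120$ ($d = \left(-40\right) 3 = -120$)
$l{\left(S \right)} = 120 + S$ ($l{\left(S \right)} = S - -120 = S + 120 = 120 + S$)
$\frac{1}{l{\left(\frac{k{\left(16 \right)}}{t{\left(-19,-19 \right)}} \right)}} = \frac{1}{120 + \frac{\frac{1}{16} \left(3 + 16\right)}{1}} = \frac{1}{120 + \frac{1}{16} \cdot 19 \cdot 1} = \frac{1}{120 + \frac{19}{16} \cdot 1} = \frac{1}{120 + \frac{19}{16}} = \frac{1}{\frac{1939}{16}} = \frac{16}{1939}$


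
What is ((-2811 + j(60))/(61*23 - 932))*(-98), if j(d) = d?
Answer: 89866/157 ≈ 572.39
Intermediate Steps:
((-2811 + j(60))/(61*23 - 932))*(-98) = ((-2811 + 60)/(61*23 - 932))*(-98) = -2751/(1403 - 932)*(-98) = -2751/471*(-98) = -2751*1/471*(-98) = -917/157*(-98) = 89866/157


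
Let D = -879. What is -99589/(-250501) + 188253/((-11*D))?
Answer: 16040163598/807364723 ≈ 19.867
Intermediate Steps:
-99589/(-250501) + 188253/((-11*D)) = -99589/(-250501) + 188253/((-11*(-879))) = -99589*(-1/250501) + 188253/9669 = 99589/250501 + 188253*(1/9669) = 99589/250501 + 62751/3223 = 16040163598/807364723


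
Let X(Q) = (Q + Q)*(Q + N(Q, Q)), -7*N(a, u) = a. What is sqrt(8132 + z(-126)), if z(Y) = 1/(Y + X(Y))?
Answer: sqrt(663090601810)/9030 ≈ 90.178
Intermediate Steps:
N(a, u) = -a/7
X(Q) = 12*Q**2/7 (X(Q) = (Q + Q)*(Q - Q/7) = (2*Q)*(6*Q/7) = 12*Q**2/7)
z(Y) = 1/(Y + 12*Y**2/7)
sqrt(8132 + z(-126)) = sqrt(8132 + 7/(-126*(7 + 12*(-126)))) = sqrt(8132 + 7*(-1/126)/(7 - 1512)) = sqrt(8132 + 7*(-1/126)/(-1505)) = sqrt(8132 + 7*(-1/126)*(-1/1505)) = sqrt(8132 + 1/27090) = sqrt(220295881/27090) = sqrt(663090601810)/9030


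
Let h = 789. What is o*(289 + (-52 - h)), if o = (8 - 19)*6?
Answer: 36432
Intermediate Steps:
o = -66 (o = -11*6 = -66)
o*(289 + (-52 - h)) = -66*(289 + (-52 - 1*789)) = -66*(289 + (-52 - 789)) = -66*(289 - 841) = -66*(-552) = 36432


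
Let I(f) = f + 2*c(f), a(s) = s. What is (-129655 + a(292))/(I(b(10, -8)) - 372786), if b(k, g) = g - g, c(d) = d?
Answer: 43121/124262 ≈ 0.34702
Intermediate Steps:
b(k, g) = 0
I(f) = 3*f (I(f) = f + 2*f = 3*f)
(-129655 + a(292))/(I(b(10, -8)) - 372786) = (-129655 + 292)/(3*0 - 372786) = -129363/(0 - 372786) = -129363/(-372786) = -129363*(-1/372786) = 43121/124262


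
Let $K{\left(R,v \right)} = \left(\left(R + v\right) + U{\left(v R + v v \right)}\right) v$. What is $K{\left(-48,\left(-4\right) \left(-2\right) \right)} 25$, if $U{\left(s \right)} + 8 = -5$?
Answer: $-10600$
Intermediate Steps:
$U{\left(s \right)} = -13$ ($U{\left(s \right)} = -8 - 5 = -13$)
$K{\left(R,v \right)} = v \left(-13 + R + v\right)$ ($K{\left(R,v \right)} = \left(\left(R + v\right) - 13\right) v = \left(-13 + R + v\right) v = v \left(-13 + R + v\right)$)
$K{\left(-48,\left(-4\right) \left(-2\right) \right)} 25 = \left(-4\right) \left(-2\right) \left(-13 - 48 - -8\right) 25 = 8 \left(-13 - 48 + 8\right) 25 = 8 \left(-53\right) 25 = \left(-424\right) 25 = -10600$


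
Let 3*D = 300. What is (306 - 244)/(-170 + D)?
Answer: -31/35 ≈ -0.88571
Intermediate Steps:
D = 100 (D = (1/3)*300 = 100)
(306 - 244)/(-170 + D) = (306 - 244)/(-170 + 100) = 62/(-70) = 62*(-1/70) = -31/35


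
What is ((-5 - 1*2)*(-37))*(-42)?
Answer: -10878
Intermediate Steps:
((-5 - 1*2)*(-37))*(-42) = ((-5 - 2)*(-37))*(-42) = -7*(-37)*(-42) = 259*(-42) = -10878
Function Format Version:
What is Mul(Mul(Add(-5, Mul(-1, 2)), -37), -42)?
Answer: -10878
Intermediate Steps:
Mul(Mul(Add(-5, Mul(-1, 2)), -37), -42) = Mul(Mul(Add(-5, -2), -37), -42) = Mul(Mul(-7, -37), -42) = Mul(259, -42) = -10878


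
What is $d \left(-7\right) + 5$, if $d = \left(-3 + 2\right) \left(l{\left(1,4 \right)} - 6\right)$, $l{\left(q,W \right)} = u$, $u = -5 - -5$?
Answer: $-37$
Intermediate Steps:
$u = 0$ ($u = -5 + 5 = 0$)
$l{\left(q,W \right)} = 0$
$d = 6$ ($d = \left(-3 + 2\right) \left(0 - 6\right) = \left(-1\right) \left(-6\right) = 6$)
$d \left(-7\right) + 5 = 6 \left(-7\right) + 5 = -42 + 5 = -37$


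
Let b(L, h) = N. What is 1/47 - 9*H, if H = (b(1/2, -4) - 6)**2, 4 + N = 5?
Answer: -10574/47 ≈ -224.98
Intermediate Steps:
N = 1 (N = -4 + 5 = 1)
b(L, h) = 1
H = 25 (H = (1 - 6)**2 = (-5)**2 = 25)
1/47 - 9*H = 1/47 - 9*25 = 1/47 - 225 = -10574/47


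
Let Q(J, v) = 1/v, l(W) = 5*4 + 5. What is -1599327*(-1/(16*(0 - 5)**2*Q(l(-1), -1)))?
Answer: -1599327/400 ≈ -3998.3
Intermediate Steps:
l(W) = 25 (l(W) = 20 + 5 = 25)
-1599327*(-1/(16*(0 - 5)**2*Q(l(-1), -1))) = -1599327*1/(16*(0 - 5)**2) = -1599327/(((-5)**2*(-1))*(-16)) = -1599327/((25*(-1))*(-16)) = -1599327/((-25*(-16))) = -1599327/400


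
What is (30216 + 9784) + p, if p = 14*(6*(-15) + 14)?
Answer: 38936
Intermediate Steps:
p = -1064 (p = 14*(-90 + 14) = 14*(-76) = -1064)
(30216 + 9784) + p = (30216 + 9784) - 1064 = 40000 - 1064 = 38936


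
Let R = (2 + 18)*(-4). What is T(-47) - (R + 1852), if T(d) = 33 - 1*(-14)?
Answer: -1725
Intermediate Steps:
R = -80 (R = 20*(-4) = -80)
T(d) = 47 (T(d) = 33 + 14 = 47)
T(-47) - (R + 1852) = 47 - (-80 + 1852) = 47 - 1*1772 = 47 - 1772 = -1725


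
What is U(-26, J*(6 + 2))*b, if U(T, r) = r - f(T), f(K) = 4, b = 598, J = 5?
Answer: 21528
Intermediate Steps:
U(T, r) = -4 + r (U(T, r) = r - 1*4 = r - 4 = -4 + r)
U(-26, J*(6 + 2))*b = (-4 + 5*(6 + 2))*598 = (-4 + 5*8)*598 = (-4 + 40)*598 = 36*598 = 21528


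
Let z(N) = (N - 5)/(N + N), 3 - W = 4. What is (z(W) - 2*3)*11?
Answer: -33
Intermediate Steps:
W = -1 (W = 3 - 1*4 = 3 - 4 = -1)
z(N) = (-5 + N)/(2*N) (z(N) = (-5 + N)/((2*N)) = (-5 + N)*(1/(2*N)) = (-5 + N)/(2*N))
(z(W) - 2*3)*11 = ((½)*(-5 - 1)/(-1) - 2*3)*11 = ((½)*(-1)*(-6) - 6)*11 = (3 - 6)*11 = -3*11 = -33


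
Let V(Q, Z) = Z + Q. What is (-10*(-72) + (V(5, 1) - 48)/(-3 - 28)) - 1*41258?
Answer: -1256636/31 ≈ -40537.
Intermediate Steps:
V(Q, Z) = Q + Z
(-10*(-72) + (V(5, 1) - 48)/(-3 - 28)) - 1*41258 = (-10*(-72) + ((5 + 1) - 48)/(-3 - 28)) - 1*41258 = (720 + (6 - 48)/(-31)) - 41258 = (720 - 42*(-1/31)) - 41258 = (720 + 42/31) - 41258 = 22362/31 - 41258 = -1256636/31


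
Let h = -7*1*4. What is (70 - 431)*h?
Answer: 10108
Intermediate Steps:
h = -28 (h = -7*4 = -28)
(70 - 431)*h = (70 - 431)*(-28) = -361*(-28) = 10108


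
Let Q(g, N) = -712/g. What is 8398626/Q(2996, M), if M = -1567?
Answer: -3145285437/89 ≈ -3.5340e+7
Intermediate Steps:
Q(g, N) = -712/g
8398626/Q(2996, M) = 8398626/((-712/2996)) = 8398626/((-712*1/2996)) = 8398626/(-178/749) = 8398626*(-749/178) = -3145285437/89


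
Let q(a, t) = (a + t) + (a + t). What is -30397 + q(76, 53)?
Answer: -30139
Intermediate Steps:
q(a, t) = 2*a + 2*t
-30397 + q(76, 53) = -30397 + (2*76 + 2*53) = -30397 + (152 + 106) = -30397 + 258 = -30139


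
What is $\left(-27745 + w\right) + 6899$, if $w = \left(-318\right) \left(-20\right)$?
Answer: $-14486$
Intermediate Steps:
$w = 6360$
$\left(-27745 + w\right) + 6899 = \left(-27745 + 6360\right) + 6899 = -21385 + 6899 = -14486$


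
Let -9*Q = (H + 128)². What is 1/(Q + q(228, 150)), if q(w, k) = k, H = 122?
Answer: -9/61150 ≈ -0.00014718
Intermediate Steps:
Q = -62500/9 (Q = -(122 + 128)²/9 = -⅑*250² = -⅑*62500 = -62500/9 ≈ -6944.4)
1/(Q + q(228, 150)) = 1/(-62500/9 + 150) = 1/(-61150/9) = -9/61150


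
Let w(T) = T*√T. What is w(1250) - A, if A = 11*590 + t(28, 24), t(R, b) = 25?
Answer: -6515 + 31250*√2 ≈ 37679.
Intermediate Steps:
w(T) = T^(3/2)
A = 6515 (A = 11*590 + 25 = 6490 + 25 = 6515)
w(1250) - A = 1250^(3/2) - 1*6515 = 31250*√2 - 6515 = -6515 + 31250*√2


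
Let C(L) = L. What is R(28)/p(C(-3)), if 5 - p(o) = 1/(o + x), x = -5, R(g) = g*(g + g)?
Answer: 12544/41 ≈ 305.95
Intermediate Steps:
R(g) = 2*g² (R(g) = g*(2*g) = 2*g²)
p(o) = 5 - 1/(-5 + o) (p(o) = 5 - 1/(o - 5) = 5 - 1/(-5 + o))
R(28)/p(C(-3)) = (2*28²)/(((-26 + 5*(-3))/(-5 - 3))) = (2*784)/(((-26 - 15)/(-8))) = 1568/((-⅛*(-41))) = 1568/(41/8) = 1568*(8/41) = 12544/41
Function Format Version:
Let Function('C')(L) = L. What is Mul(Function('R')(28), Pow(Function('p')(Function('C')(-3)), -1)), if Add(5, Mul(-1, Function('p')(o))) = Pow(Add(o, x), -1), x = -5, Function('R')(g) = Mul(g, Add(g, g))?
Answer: Rational(12544, 41) ≈ 305.95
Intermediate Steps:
Function('R')(g) = Mul(2, Pow(g, 2)) (Function('R')(g) = Mul(g, Mul(2, g)) = Mul(2, Pow(g, 2)))
Function('p')(o) = Add(5, Mul(-1, Pow(Add(-5, o), -1))) (Function('p')(o) = Add(5, Mul(-1, Pow(Add(o, -5), -1))) = Add(5, Mul(-1, Pow(Add(-5, o), -1))))
Mul(Function('R')(28), Pow(Function('p')(Function('C')(-3)), -1)) = Mul(Mul(2, Pow(28, 2)), Pow(Mul(Pow(Add(-5, -3), -1), Add(-26, Mul(5, -3))), -1)) = Mul(Mul(2, 784), Pow(Mul(Pow(-8, -1), Add(-26, -15)), -1)) = Mul(1568, Pow(Mul(Rational(-1, 8), -41), -1)) = Mul(1568, Pow(Rational(41, 8), -1)) = Mul(1568, Rational(8, 41)) = Rational(12544, 41)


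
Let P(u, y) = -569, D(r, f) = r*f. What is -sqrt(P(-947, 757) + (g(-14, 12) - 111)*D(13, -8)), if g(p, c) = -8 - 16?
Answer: -sqrt(13471) ≈ -116.06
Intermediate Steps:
D(r, f) = f*r
g(p, c) = -24
-sqrt(P(-947, 757) + (g(-14, 12) - 111)*D(13, -8)) = -sqrt(-569 + (-24 - 111)*(-8*13)) = -sqrt(-569 - 135*(-104)) = -sqrt(-569 + 14040) = -sqrt(13471)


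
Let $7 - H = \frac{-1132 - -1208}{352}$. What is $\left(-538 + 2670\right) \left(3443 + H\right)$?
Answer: $\frac{161808673}{22} \approx 7.3549 \cdot 10^{6}$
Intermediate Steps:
$H = \frac{597}{88}$ ($H = 7 - \frac{-1132 - -1208}{352} = 7 - \left(-1132 + 1208\right) \frac{1}{352} = 7 - 76 \cdot \frac{1}{352} = 7 - \frac{19}{88} = \frac{597}{88} \approx 6.7841$)
$\left(-538 + 2670\right) \left(3443 + H\right) = \left(-538 + 2670\right) \left(3443 + \frac{597}{88}\right) = 2132 \cdot \frac{303581}{88} = \frac{161808673}{22}$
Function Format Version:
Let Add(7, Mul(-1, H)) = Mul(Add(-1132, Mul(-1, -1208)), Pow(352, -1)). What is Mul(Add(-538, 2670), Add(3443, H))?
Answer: Rational(161808673, 22) ≈ 7.3549e+6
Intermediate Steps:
H = Rational(597, 88) (H = Add(7, Mul(-1, Mul(Add(-1132, Mul(-1, -1208)), Pow(352, -1)))) = Add(7, Mul(-1, Mul(Add(-1132, 1208), Rational(1, 352)))) = Add(7, Mul(-1, Mul(76, Rational(1, 352)))) = Add(7, Mul(-1, Rational(19, 88))) = Add(7, Rational(-19, 88)) = Rational(597, 88) ≈ 6.7841)
Mul(Add(-538, 2670), Add(3443, H)) = Mul(Add(-538, 2670), Add(3443, Rational(597, 88))) = Mul(2132, Rational(303581, 88)) = Rational(161808673, 22)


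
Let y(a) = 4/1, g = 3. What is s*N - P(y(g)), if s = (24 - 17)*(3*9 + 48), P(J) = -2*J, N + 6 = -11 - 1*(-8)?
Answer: -4717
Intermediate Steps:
y(a) = 4 (y(a) = 4*1 = 4)
N = -9 (N = -6 + (-11 - 1*(-8)) = -6 + (-11 + 8) = -6 - 3 = -9)
s = 525 (s = 7*(27 + 48) = 7*75 = 525)
s*N - P(y(g)) = 525*(-9) - (-2)*4 = -4725 - 1*(-8) = -4725 + 8 = -4717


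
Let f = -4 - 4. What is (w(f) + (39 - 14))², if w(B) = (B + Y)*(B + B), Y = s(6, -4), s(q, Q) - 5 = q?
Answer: 529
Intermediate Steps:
s(q, Q) = 5 + q
Y = 11 (Y = 5 + 6 = 11)
f = -8
w(B) = 2*B*(11 + B) (w(B) = (B + 11)*(B + B) = (11 + B)*(2*B) = 2*B*(11 + B))
(w(f) + (39 - 14))² = (2*(-8)*(11 - 8) + (39 - 14))² = (2*(-8)*3 + 25)² = (-48 + 25)² = (-23)² = 529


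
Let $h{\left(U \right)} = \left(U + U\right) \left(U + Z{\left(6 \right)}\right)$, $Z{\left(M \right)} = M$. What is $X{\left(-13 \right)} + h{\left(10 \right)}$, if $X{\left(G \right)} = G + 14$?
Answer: $321$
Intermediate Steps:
$X{\left(G \right)} = 14 + G$
$h{\left(U \right)} = 2 U \left(6 + U\right)$ ($h{\left(U \right)} = \left(U + U\right) \left(U + 6\right) = 2 U \left(6 + U\right)$)
$X{\left(-13 \right)} + h{\left(10 \right)} = \left(14 - 13\right) + 2 \cdot 10 \left(6 + 10\right) = 1 + 2 \cdot 10 \cdot 16 = 1 + 320 = 321$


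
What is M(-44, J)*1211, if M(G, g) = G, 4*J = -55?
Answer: -53284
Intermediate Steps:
J = -55/4 (J = (¼)*(-55) = -55/4 ≈ -13.750)
M(-44, J)*1211 = -44*1211 = -53284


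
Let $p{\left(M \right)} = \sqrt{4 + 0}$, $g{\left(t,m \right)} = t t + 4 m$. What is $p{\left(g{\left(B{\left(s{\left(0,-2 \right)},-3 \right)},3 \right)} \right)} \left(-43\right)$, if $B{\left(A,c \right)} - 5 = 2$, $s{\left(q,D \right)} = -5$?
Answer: $-86$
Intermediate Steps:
$B{\left(A,c \right)} = 7$ ($B{\left(A,c \right)} = 5 + 2 = 7$)
$g{\left(t,m \right)} = t^{2} + 4 m$
$p{\left(M \right)} = 2$ ($p{\left(M \right)} = \sqrt{4} = 2$)
$p{\left(g{\left(B{\left(s{\left(0,-2 \right)},-3 \right)},3 \right)} \right)} \left(-43\right) = 2 \left(-43\right) = -86$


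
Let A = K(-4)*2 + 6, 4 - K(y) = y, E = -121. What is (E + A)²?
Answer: 9801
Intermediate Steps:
K(y) = 4 - y
A = 22 (A = (4 - 1*(-4))*2 + 6 = (4 + 4)*2 + 6 = 8*2 + 6 = 16 + 6 = 22)
(E + A)² = (-121 + 22)² = (-99)² = 9801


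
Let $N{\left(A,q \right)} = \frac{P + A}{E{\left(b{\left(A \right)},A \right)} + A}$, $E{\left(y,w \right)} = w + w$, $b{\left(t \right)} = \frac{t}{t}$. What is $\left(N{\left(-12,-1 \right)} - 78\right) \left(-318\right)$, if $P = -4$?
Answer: $\frac{73988}{3} \approx 24663.0$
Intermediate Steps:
$b{\left(t \right)} = 1$
$E{\left(y,w \right)} = 2 w$
$N{\left(A,q \right)} = \frac{-4 + A}{3 A}$ ($N{\left(A,q \right)} = \frac{-4 + A}{2 A + A} = \frac{-4 + A}{3 A}$)
$\left(N{\left(-12,-1 \right)} - 78\right) \left(-318\right) = \left(\frac{-4 - 12}{3 \left(-12\right)} - 78\right) \left(-318\right) = \left(\frac{1}{3} \left(- \frac{1}{12}\right) \left(-16\right) - 78\right) \left(-318\right) = \left(\frac{4}{9} - 78\right) \left(-318\right) = \left(- \frac{698}{9}\right) \left(-318\right) = \frac{73988}{3}$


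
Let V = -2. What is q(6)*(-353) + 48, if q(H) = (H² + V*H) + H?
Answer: -10542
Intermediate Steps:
q(H) = H² - H (q(H) = (H² - 2*H) + H = H² - H)
q(6)*(-353) + 48 = (6*(-1 + 6))*(-353) + 48 = (6*5)*(-353) + 48 = 30*(-353) + 48 = -10590 + 48 = -10542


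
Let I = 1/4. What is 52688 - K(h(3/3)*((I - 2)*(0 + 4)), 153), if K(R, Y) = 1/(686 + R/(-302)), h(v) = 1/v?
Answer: 10915846850/207179 ≈ 52688.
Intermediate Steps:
I = ¼ ≈ 0.25000
K(R, Y) = 1/(686 - R/302) (K(R, Y) = 1/(686 + R*(-1/302)) = 1/(686 - R/302))
52688 - K(h(3/3)*((I - 2)*(0 + 4)), 153) = 52688 - (-302)/(-207172 + ((¼ - 2)*(0 + 4))/((3/3))) = 52688 - (-302)/(-207172 + (-7/4*4)/((3*(⅓)))) = 52688 - (-302)/(-207172 - 7/1) = 52688 - (-302)/(-207172 + 1*(-7)) = 52688 - (-302)/(-207172 - 7) = 52688 - (-302)/(-207179) = 52688 - (-302)*(-1)/207179 = 52688 - 1*302/207179 = 52688 - 302/207179 = 10915846850/207179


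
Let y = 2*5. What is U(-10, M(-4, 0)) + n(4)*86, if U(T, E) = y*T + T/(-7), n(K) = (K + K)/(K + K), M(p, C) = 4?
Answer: -88/7 ≈ -12.571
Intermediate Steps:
y = 10
n(K) = 1 (n(K) = (2*K)/((2*K)) = (2*K)*(1/(2*K)) = 1)
U(T, E) = 69*T/7 (U(T, E) = 10*T + T/(-7) = 10*T + T*(-⅐) = 10*T - T/7 = 69*T/7)
U(-10, M(-4, 0)) + n(4)*86 = (69/7)*(-10) + 1*86 = -690/7 + 86 = -88/7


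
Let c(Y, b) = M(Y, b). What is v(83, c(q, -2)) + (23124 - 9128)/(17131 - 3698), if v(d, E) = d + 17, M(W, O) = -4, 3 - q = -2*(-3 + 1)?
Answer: 1357296/13433 ≈ 101.04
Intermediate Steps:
q = -1 (q = 3 - (-2)*(-3 + 1) = 3 - (-2)*(-2) = 3 - 1*4 = 3 - 4 = -1)
c(Y, b) = -4
v(d, E) = 17 + d
v(83, c(q, -2)) + (23124 - 9128)/(17131 - 3698) = (17 + 83) + (23124 - 9128)/(17131 - 3698) = 100 + 13996/13433 = 1357296/13433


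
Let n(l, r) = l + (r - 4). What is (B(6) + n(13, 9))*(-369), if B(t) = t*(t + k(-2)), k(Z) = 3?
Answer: -26568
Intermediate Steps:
n(l, r) = -4 + l + r (n(l, r) = l + (-4 + r) = -4 + l + r)
B(t) = t*(3 + t) (B(t) = t*(t + 3) = t*(3 + t))
(B(6) + n(13, 9))*(-369) = (6*(3 + 6) + (-4 + 13 + 9))*(-369) = (6*9 + 18)*(-369) = (54 + 18)*(-369) = 72*(-369) = -26568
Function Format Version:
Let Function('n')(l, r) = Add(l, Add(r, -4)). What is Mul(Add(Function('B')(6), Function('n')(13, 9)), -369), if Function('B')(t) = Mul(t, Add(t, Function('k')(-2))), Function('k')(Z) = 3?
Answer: -26568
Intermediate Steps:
Function('n')(l, r) = Add(-4, l, r) (Function('n')(l, r) = Add(l, Add(-4, r)) = Add(-4, l, r))
Function('B')(t) = Mul(t, Add(3, t)) (Function('B')(t) = Mul(t, Add(t, 3)) = Mul(t, Add(3, t)))
Mul(Add(Function('B')(6), Function('n')(13, 9)), -369) = Mul(Add(Mul(6, Add(3, 6)), Add(-4, 13, 9)), -369) = Mul(Add(Mul(6, 9), 18), -369) = Mul(Add(54, 18), -369) = Mul(72, -369) = -26568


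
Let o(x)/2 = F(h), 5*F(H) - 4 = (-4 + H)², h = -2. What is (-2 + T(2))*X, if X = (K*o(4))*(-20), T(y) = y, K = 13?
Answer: 0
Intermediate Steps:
F(H) = ⅘ + (-4 + H)²/5
o(x) = 16 (o(x) = 2*(⅘ + (-4 - 2)²/5) = 2*(⅘ + (⅕)*(-6)²) = 2*(⅘ + (⅕)*36) = 2*(⅘ + 36/5) = 2*8 = 16)
X = -4160 (X = (13*16)*(-20) = 208*(-20) = -4160)
(-2 + T(2))*X = (-2 + 2)*(-4160) = 0*(-4160) = 0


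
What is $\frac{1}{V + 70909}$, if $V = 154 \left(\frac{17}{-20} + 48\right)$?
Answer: $\frac{10}{781701} \approx 1.2793 \cdot 10^{-5}$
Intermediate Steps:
$V = \frac{72611}{10}$ ($V = 154 \left(17 \left(- \frac{1}{20}\right) + 48\right) = 154 \left(- \frac{17}{20} + 48\right) = 154 \cdot \frac{943}{20} = \frac{72611}{10} \approx 7261.1$)
$\frac{1}{V + 70909} = \frac{1}{\frac{72611}{10} + 70909} = \frac{1}{\frac{781701}{10}} = \frac{10}{781701}$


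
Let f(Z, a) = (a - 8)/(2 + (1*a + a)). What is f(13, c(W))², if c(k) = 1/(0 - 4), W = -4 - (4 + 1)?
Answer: 121/4 ≈ 30.250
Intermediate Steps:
W = -9 (W = -4 - 1*5 = -4 - 5 = -9)
c(k) = -¼ (c(k) = 1/(-4) = -¼)
f(Z, a) = (-8 + a)/(2 + 2*a) (f(Z, a) = (-8 + a)/(2 + (a + a)) = (-8 + a)/(2 + 2*a))
f(13, c(W))² = ((-8 - ¼)/(2*(1 - ¼)))² = ((½)*(-33/4)/(¾))² = ((½)*(4/3)*(-33/4))² = (-11/2)² = 121/4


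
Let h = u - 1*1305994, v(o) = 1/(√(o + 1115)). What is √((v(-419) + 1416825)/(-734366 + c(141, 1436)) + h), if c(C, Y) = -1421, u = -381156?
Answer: √(-27653933188812816346500 - 64013469*√174)/128026938 ≈ 1298.9*I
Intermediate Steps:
v(o) = (1115 + o)^(-½) (v(o) = 1/(√(1115 + o)) = (1115 + o)^(-½))
h = -1687150 (h = -381156 - 1*1305994 = -381156 - 1305994 = -1687150)
√((v(-419) + 1416825)/(-734366 + c(141, 1436)) + h) = √(((1115 - 419)^(-½) + 1416825)/(-734366 - 1421) - 1687150) = √((696^(-½) + 1416825)/(-735787) - 1687150) = √((√174/348 + 1416825)*(-1/735787) - 1687150) = √((1416825 + √174/348)*(-1/735787) - 1687150) = √((-1416825/735787 - √174/256053876) - 1687150) = √(-1241384453875/735787 - √174/256053876)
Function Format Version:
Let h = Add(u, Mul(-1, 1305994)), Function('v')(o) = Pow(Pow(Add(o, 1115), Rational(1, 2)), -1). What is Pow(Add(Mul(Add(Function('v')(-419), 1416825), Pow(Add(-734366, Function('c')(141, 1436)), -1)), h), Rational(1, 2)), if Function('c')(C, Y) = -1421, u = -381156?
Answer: Mul(Rational(1, 128026938), Pow(Add(-27653933188812816346500, Mul(-64013469, Pow(174, Rational(1, 2)))), Rational(1, 2))) ≈ Mul(1298.9, I)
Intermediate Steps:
Function('v')(o) = Pow(Add(1115, o), Rational(-1, 2)) (Function('v')(o) = Pow(Pow(Add(1115, o), Rational(1, 2)), -1) = Pow(Add(1115, o), Rational(-1, 2)))
h = -1687150 (h = Add(-381156, Mul(-1, 1305994)) = Add(-381156, -1305994) = -1687150)
Pow(Add(Mul(Add(Function('v')(-419), 1416825), Pow(Add(-734366, Function('c')(141, 1436)), -1)), h), Rational(1, 2)) = Pow(Add(Mul(Add(Pow(Add(1115, -419), Rational(-1, 2)), 1416825), Pow(Add(-734366, -1421), -1)), -1687150), Rational(1, 2)) = Pow(Add(Mul(Add(Pow(696, Rational(-1, 2)), 1416825), Pow(-735787, -1)), -1687150), Rational(1, 2)) = Pow(Add(Mul(Add(Mul(Rational(1, 348), Pow(174, Rational(1, 2))), 1416825), Rational(-1, 735787)), -1687150), Rational(1, 2)) = Pow(Add(Mul(Add(1416825, Mul(Rational(1, 348), Pow(174, Rational(1, 2)))), Rational(-1, 735787)), -1687150), Rational(1, 2)) = Pow(Add(Add(Rational(-1416825, 735787), Mul(Rational(-1, 256053876), Pow(174, Rational(1, 2)))), -1687150), Rational(1, 2)) = Pow(Add(Rational(-1241384453875, 735787), Mul(Rational(-1, 256053876), Pow(174, Rational(1, 2)))), Rational(1, 2))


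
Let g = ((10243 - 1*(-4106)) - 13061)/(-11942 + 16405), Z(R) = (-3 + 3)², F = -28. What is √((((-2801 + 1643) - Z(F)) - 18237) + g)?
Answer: I*√386311018411/4463 ≈ 139.26*I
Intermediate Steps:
Z(R) = 0 (Z(R) = 0² = 0)
g = 1288/4463 (g = ((10243 + 4106) - 13061)/4463 = (14349 - 13061)*(1/4463) = 1288*(1/4463) = 1288/4463 ≈ 0.28860)
√((((-2801 + 1643) - Z(F)) - 18237) + g) = √((((-2801 + 1643) - 1*0) - 18237) + 1288/4463) = √(((-1158 + 0) - 18237) + 1288/4463) = √((-1158 - 18237) + 1288/4463) = √(-19395 + 1288/4463) = √(-86558597/4463) = I*√386311018411/4463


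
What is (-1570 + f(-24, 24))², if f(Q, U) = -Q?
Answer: 2390116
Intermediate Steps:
(-1570 + f(-24, 24))² = (-1570 - 1*(-24))² = (-1570 + 24)² = (-1546)² = 2390116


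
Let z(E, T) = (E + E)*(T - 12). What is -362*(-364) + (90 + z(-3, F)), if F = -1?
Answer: 131936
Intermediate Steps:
z(E, T) = 2*E*(-12 + T) (z(E, T) = (2*E)*(-12 + T) = 2*E*(-12 + T))
-362*(-364) + (90 + z(-3, F)) = -362*(-364) + (90 + 2*(-3)*(-12 - 1)) = 131768 + (90 + 2*(-3)*(-13)) = 131768 + (90 + 78) = 131768 + 168 = 131936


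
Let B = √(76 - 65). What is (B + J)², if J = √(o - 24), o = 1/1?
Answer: -12 + 2*I*√253 ≈ -12.0 + 31.812*I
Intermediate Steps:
o = 1
B = √11 ≈ 3.3166
J = I*√23 (J = √(1 - 24) = √(-23) = I*√23 ≈ 4.7958*I)
(B + J)² = (√11 + I*√23)²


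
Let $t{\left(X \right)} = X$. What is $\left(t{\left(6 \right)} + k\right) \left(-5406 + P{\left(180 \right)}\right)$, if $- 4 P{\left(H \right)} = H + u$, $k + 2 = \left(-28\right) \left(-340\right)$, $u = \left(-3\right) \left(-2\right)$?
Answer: $-51929610$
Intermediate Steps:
$u = 6$
$k = 9518$ ($k = -2 - -9520 = -2 + 9520 = 9518$)
$P{\left(H \right)} = - \frac{3}{2} - \frac{H}{4}$ ($P{\left(H \right)} = - \frac{H + 6}{4} = - \frac{6 + H}{4} = - \frac{3}{2} - \frac{H}{4}$)
$\left(t{\left(6 \right)} + k\right) \left(-5406 + P{\left(180 \right)}\right) = \left(6 + 9518\right) \left(-5406 - \frac{93}{2}\right) = 9524 \left(-5406 - \frac{93}{2}\right) = 9524 \left(- \frac{10905}{2}\right) = -51929610$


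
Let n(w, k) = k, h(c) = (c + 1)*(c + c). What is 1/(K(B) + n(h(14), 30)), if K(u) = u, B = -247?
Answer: -1/217 ≈ -0.0046083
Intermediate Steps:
h(c) = 2*c*(1 + c) (h(c) = (1 + c)*(2*c) = 2*c*(1 + c))
1/(K(B) + n(h(14), 30)) = 1/(-247 + 30) = 1/(-217) = -1/217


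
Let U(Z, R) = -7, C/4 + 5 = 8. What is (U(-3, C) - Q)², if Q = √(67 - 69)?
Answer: (7 + I*√2)² ≈ 47.0 + 19.799*I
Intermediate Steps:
C = 12 (C = -20 + 4*8 = -20 + 32 = 12)
Q = I*√2 (Q = √(-2) = I*√2 ≈ 1.4142*I)
(U(-3, C) - Q)² = (-7 - I*√2)²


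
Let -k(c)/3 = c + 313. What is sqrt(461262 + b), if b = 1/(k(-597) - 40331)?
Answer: sqrt(718919005219063)/39479 ≈ 679.16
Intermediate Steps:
k(c) = -939 - 3*c (k(c) = -3*(c + 313) = -3*(313 + c) = -939 - 3*c)
b = -1/39479 (b = 1/((-939 - 3*(-597)) - 40331) = 1/((-939 + 1791) - 40331) = 1/(852 - 40331) = 1/(-39479) = -1/39479 ≈ -2.5330e-5)
sqrt(461262 + b) = sqrt(461262 - 1/39479) = sqrt(18210162497/39479) = sqrt(718919005219063)/39479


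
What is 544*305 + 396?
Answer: 166316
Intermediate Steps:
544*305 + 396 = 165920 + 396 = 166316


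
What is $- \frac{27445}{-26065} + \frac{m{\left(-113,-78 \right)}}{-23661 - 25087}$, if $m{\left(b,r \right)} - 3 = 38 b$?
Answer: $\frac{41420965}{36303332} \approx 1.141$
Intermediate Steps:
$m{\left(b,r \right)} = 3 + 38 b$
$- \frac{27445}{-26065} + \frac{m{\left(-113,-78 \right)}}{-23661 - 25087} = - \frac{27445}{-26065} + \frac{3 + 38 \left(-113\right)}{-23661 - 25087} = \left(-27445\right) \left(- \frac{1}{26065}\right) + \frac{3 - 4294}{-48748} = \frac{5489}{5213} - - \frac{613}{6964} = \frac{5489}{5213} + \frac{613}{6964} = \frac{41420965}{36303332}$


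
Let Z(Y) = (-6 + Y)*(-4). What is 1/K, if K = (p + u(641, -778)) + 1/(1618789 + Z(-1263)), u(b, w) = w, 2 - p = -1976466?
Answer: 1623865/3208253841851 ≈ 5.0615e-7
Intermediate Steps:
p = 1976468 (p = 2 - 1*(-1976466) = 2 + 1976466 = 1976468)
Z(Y) = 24 - 4*Y
K = 3208253841851/1623865 (K = (1976468 - 778) + 1/(1618789 + (24 - 4*(-1263))) = 1975690 + 1/(1618789 + (24 + 5052)) = 1975690 + 1/(1618789 + 5076) = 1975690 + 1/1623865 = 3208253841851/1623865 ≈ 1.9757e+6)
1/K = 1/(3208253841851/1623865) = 1623865/3208253841851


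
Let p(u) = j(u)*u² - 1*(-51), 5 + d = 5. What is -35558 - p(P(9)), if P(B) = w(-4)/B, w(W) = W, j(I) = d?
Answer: -35609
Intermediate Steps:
d = 0 (d = -5 + 5 = 0)
j(I) = 0
P(B) = -4/B
p(u) = 51 (p(u) = 0*u² - 1*(-51) = 0 + 51 = 51)
-35558 - p(P(9)) = -35558 - 1*51 = -35558 - 51 = -35609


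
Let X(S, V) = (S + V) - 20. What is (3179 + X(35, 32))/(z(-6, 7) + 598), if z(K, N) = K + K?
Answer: 1613/293 ≈ 5.5051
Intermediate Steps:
X(S, V) = -20 + S + V
z(K, N) = 2*K
(3179 + X(35, 32))/(z(-6, 7) + 598) = (3179 + (-20 + 35 + 32))/(2*(-6) + 598) = (3179 + 47)/(-12 + 598) = 3226/586 = 3226*(1/586) = 1613/293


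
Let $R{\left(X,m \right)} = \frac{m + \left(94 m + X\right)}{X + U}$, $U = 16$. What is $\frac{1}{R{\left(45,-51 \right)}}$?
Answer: $- \frac{61}{4800} \approx -0.012708$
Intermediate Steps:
$R{\left(X,m \right)} = \frac{X + 95 m}{16 + X}$ ($R{\left(X,m \right)} = \frac{m + \left(94 m + X\right)}{X + 16} = \frac{m + \left(X + 94 m\right)}{16 + X} = \frac{X + 95 m}{16 + X}$)
$\frac{1}{R{\left(45,-51 \right)}} = \frac{1}{\frac{1}{16 + 45} \left(45 + 95 \left(-51\right)\right)} = \frac{1}{\frac{1}{61} \left(45 - 4845\right)} = \frac{1}{\frac{1}{61} \left(-4800\right)} = \frac{1}{- \frac{4800}{61}} = - \frac{61}{4800}$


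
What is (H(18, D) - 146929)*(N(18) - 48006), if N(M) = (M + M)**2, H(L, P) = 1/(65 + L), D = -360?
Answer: 569633401260/83 ≈ 6.8631e+9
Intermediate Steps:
N(M) = 4*M**2 (N(M) = (2*M)**2 = 4*M**2)
(H(18, D) - 146929)*(N(18) - 48006) = (1/(65 + 18) - 146929)*(4*18**2 - 48006) = (1/83 - 146929)*(4*324 - 48006) = (1/83 - 146929)*(1296 - 48006) = -12195106/83*(-46710) = 569633401260/83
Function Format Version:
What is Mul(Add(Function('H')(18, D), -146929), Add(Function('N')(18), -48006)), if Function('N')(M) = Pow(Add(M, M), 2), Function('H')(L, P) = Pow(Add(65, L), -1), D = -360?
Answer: Rational(569633401260, 83) ≈ 6.8631e+9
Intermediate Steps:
Function('N')(M) = Mul(4, Pow(M, 2)) (Function('N')(M) = Pow(Mul(2, M), 2) = Mul(4, Pow(M, 2)))
Mul(Add(Function('H')(18, D), -146929), Add(Function('N')(18), -48006)) = Mul(Add(Pow(Add(65, 18), -1), -146929), Add(Mul(4, Pow(18, 2)), -48006)) = Mul(Add(Pow(83, -1), -146929), Add(Mul(4, 324), -48006)) = Mul(Add(Rational(1, 83), -146929), Add(1296, -48006)) = Mul(Rational(-12195106, 83), -46710) = Rational(569633401260, 83)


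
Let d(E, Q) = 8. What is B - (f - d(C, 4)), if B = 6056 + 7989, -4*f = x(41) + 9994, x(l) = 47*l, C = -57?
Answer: 68133/4 ≈ 17033.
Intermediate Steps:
f = -11921/4 (f = -(47*41 + 9994)/4 = -(1927 + 9994)/4 = -¼*11921 = -11921/4 ≈ -2980.3)
B = 14045
B - (f - d(C, 4)) = 14045 - (-11921/4 - 1*8) = 14045 - (-11921/4 - 8) = 14045 - 1*(-11953/4) = 14045 + 11953/4 = 68133/4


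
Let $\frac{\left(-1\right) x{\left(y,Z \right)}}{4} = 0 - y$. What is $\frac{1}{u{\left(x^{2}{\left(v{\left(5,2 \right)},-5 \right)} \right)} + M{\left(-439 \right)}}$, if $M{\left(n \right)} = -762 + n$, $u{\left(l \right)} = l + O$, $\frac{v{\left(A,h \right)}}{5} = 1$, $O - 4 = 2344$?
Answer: $\frac{1}{1547} \approx 0.00064641$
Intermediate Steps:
$O = 2348$ ($O = 4 + 2344 = 2348$)
$v{\left(A,h \right)} = 5$ ($v{\left(A,h \right)} = 5 \cdot 1 = 5$)
$x{\left(y,Z \right)} = 4 y$ ($x{\left(y,Z \right)} = - 4 \left(0 - y\right) = - 4 \left(- y\right) = 4 y$)
$u{\left(l \right)} = 2348 + l$ ($u{\left(l \right)} = l + 2348 = 2348 + l$)
$\frac{1}{u{\left(x^{2}{\left(v{\left(5,2 \right)},-5 \right)} \right)} + M{\left(-439 \right)}} = \frac{1}{\left(2348 + \left(4 \cdot 5\right)^{2}\right) - 1201} = \frac{1}{\left(2348 + 20^{2}\right) - 1201} = \frac{1}{\left(2348 + 400\right) - 1201} = \frac{1}{2748 - 1201} = \frac{1}{1547}$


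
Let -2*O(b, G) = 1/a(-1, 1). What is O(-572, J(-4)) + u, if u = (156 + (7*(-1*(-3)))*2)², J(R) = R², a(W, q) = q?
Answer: 78407/2 ≈ 39204.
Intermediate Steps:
O(b, G) = -½ (O(b, G) = -½/1 = -½*1 = -½)
u = 39204 (u = (156 + (7*3)*2)² = (156 + 21*2)² = (156 + 42)² = 198² = 39204)
O(-572, J(-4)) + u = -½ + 39204 = 78407/2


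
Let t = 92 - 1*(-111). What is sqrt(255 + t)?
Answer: sqrt(458) ≈ 21.401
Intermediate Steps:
t = 203 (t = 92 + 111 = 203)
sqrt(255 + t) = sqrt(255 + 203) = sqrt(458)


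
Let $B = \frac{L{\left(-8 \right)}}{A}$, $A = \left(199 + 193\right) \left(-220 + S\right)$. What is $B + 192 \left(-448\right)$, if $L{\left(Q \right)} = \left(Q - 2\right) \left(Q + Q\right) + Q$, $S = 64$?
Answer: $- \frac{657506323}{7644} \approx -86016.0$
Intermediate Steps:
$L{\left(Q \right)} = Q + 2 Q \left(-2 + Q\right)$ ($L{\left(Q \right)} = \left(-2 + Q\right) 2 Q + Q = 2 Q \left(-2 + Q\right) + Q = Q + 2 Q \left(-2 + Q\right)$)
$A = -61152$ ($A = \left(199 + 193\right) \left(-220 + 64\right) = 392 \left(-156\right) = -61152$)
$B = - \frac{19}{7644}$ ($B = \frac{\left(-8\right) \left(-3 + 2 \left(-8\right)\right)}{-61152} = - 8 \left(-3 - 16\right) \left(- \frac{1}{61152}\right) = \left(-8\right) \left(-19\right) \left(- \frac{1}{61152}\right) = 152 \left(- \frac{1}{61152}\right) = - \frac{19}{7644} \approx -0.0024856$)
$B + 192 \left(-448\right) = - \frac{19}{7644} + 192 \left(-448\right) = - \frac{19}{7644} - 86016 = - \frac{657506323}{7644}$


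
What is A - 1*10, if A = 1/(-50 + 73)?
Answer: -229/23 ≈ -9.9565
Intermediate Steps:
A = 1/23 ≈ 0.043478
A - 1*10 = 1/23 - 1*10 = 1/23 - 10 = -229/23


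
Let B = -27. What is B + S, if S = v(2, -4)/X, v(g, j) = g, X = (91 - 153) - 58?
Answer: -1621/60 ≈ -27.017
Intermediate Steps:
X = -120 (X = -62 - 58 = -120)
S = -1/60 (S = 2/(-120) = 2*(-1/120) = -1/60 ≈ -0.016667)
B + S = -27 - 1/60 = -1621/60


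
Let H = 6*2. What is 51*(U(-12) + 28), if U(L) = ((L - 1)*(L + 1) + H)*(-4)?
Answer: -30192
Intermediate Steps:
H = 12
U(L) = -48 - 4*(1 + L)*(-1 + L) (U(L) = ((L - 1)*(L + 1) + 12)*(-4) = ((-1 + L)*(1 + L) + 12)*(-4) = ((1 + L)*(-1 + L) + 12)*(-4) = (12 + (1 + L)*(-1 + L))*(-4) = -48 - 4*(1 + L)*(-1 + L))
51*(U(-12) + 28) = 51*((-44 - 4*(-12)²) + 28) = 51*((-44 - 4*144) + 28) = 51*((-44 - 576) + 28) = 51*(-620 + 28) = 51*(-592) = -30192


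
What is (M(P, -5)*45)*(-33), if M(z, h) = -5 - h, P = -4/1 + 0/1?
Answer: 0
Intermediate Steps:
P = -4 (P = -4*1 + 0*1 = -4 + 0 = -4)
(M(P, -5)*45)*(-33) = ((-5 - 1*(-5))*45)*(-33) = ((-5 + 5)*45)*(-33) = (0*45)*(-33) = 0*(-33) = 0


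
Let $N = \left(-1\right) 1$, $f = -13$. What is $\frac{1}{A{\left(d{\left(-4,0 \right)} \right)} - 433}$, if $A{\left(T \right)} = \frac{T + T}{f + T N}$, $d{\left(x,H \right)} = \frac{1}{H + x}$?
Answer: $- \frac{51}{22081} \approx -0.0023097$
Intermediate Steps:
$N = -1$
$A{\left(T \right)} = \frac{2 T}{-13 - T}$ ($A{\left(T \right)} = \frac{T + T}{-13 + T \left(-1\right)} = \frac{2 T}{-13 - T}$)
$\frac{1}{A{\left(d{\left(-4,0 \right)} \right)} - 433} = \frac{1}{- \frac{2}{\left(0 - 4\right) \left(13 + \frac{1}{0 - 4}\right)} - 433} = \frac{1}{- \frac{2}{\left(-4\right) \left(13 + \frac{1}{-4}\right)} - 433} = \frac{1}{\left(-2\right) \left(- \frac{1}{4}\right) \frac{1}{13 - \frac{1}{4}} - 433} = \frac{1}{\left(-2\right) \left(- \frac{1}{4}\right) \frac{1}{\frac{51}{4}} - 433} = \frac{1}{\left(-2\right) \left(- \frac{1}{4}\right) \frac{4}{51} - 433} = \frac{1}{\frac{2}{51} - 433} = \frac{1}{- \frac{22081}{51}} = - \frac{51}{22081}$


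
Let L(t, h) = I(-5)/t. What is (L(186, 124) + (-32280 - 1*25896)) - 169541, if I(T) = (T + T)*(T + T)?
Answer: -21177631/93 ≈ -2.2772e+5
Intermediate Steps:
I(T) = 4*T² (I(T) = (2*T)*(2*T) = 4*T²)
L(t, h) = 100/t (L(t, h) = (4*(-5)²)/t = (4*25)/t = 100/t)
(L(186, 124) + (-32280 - 1*25896)) - 169541 = (100/186 + (-32280 - 1*25896)) - 169541 = (100*(1/186) + (-32280 - 25896)) - 169541 = (50/93 - 58176) - 169541 = -5410318/93 - 169541 = -21177631/93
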